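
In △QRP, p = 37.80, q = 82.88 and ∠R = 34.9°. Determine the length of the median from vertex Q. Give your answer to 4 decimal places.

By the law of cosines, r² = p² + q² − 2·p·q·cos R = 3159.1, so r ≈ 56.206.
Median from Q: ½√(2·r² + 2·p² − q²) ≈ 24.014.

m_Q ≈ 24.0144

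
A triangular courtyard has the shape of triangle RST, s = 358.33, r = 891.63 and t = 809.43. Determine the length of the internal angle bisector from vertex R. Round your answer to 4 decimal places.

t_R ≈ 347.7793

By the law of cosines, cos R = (s² + t² − r²) / (2·s·t) ≈ -0.01970, so ∠R ≈ 91.13°.
The bisector from R has length 2·s·t·cos(∠R/2)/(s+t) ≈ 347.78.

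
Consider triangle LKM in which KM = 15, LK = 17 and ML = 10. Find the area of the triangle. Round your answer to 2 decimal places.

Semiperimeter s = (15 + 10 + 17)/2 = 21.
Heron's formula: area = √(21·6·11·4) ≈ 74.458.

74.46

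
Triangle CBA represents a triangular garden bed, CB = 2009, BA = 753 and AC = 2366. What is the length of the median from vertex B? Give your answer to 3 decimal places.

Median from B: ½√(2·CB² + 2·BA² − AC²) ≈ 949.77.

m_B ≈ 949.766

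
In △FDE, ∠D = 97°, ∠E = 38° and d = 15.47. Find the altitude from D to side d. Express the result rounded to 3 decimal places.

6.785

The third angle is ∠F = 180° − ∠D − ∠E = 45.00°.
Law of sines: f = d·sin F/sin D ≈ 11.021.
Law of sines: e = d·sin E/sin D ≈ 9.5958.
Area = ½·d·f·sin E ≈ 52.484.
The altitude from D has length 2·area/d ≈ 6.7853.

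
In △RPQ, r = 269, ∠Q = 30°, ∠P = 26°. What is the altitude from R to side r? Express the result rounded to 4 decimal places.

h_R ≈ 71.1197

The third angle is ∠R = 180° − ∠P − ∠Q = 124.00°.
Law of sines: p = r·sin P/sin R ≈ 142.24.
Law of sines: q = r·sin Q/sin R ≈ 162.24.
Area = ½·r·p·sin Q ≈ 9565.6.
The altitude from R has length 2·area/r ≈ 71.12.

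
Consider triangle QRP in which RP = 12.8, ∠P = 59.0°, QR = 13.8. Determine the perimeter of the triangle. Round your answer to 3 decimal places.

Law of sines: sin Q = RP·sin P/QR ≈ 0.79505.
Since QR ≥ RP, only the acute value applies: ∠Q ≈ 52.66°.
Then ∠R = 180° − ∠P − ∠Q ≈ 68.34°.
Law of sines gives PQ = QR·sin R/sin P ≈ 14.963.
Semiperimeter s = (12.8+14.963+13.8)/2 = 20.781.
Perimeter = 12.8 + 14.963 + 13.8 = 41.563.

perimeter ≈ 41.563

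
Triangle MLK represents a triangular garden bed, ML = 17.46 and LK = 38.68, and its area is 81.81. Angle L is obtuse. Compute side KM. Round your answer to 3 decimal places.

From area = ½·ML·LK·sin L, we get sin L = 2·area/(ML·LK) ≈ 0.24227.
Taking the obtuse solution, ∠L ≈ 165.98°.
Law of cosines then gives KM ≈ 55.78.

55.780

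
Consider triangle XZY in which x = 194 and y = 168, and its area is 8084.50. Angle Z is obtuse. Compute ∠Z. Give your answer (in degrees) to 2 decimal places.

∠Z ≈ 150.26°

From area = ½·y·x·sin Z, we get sin Z = 2·area/(y·x) ≈ 0.49610.
Taking the obtuse solution, ∠Z ≈ 150.26°.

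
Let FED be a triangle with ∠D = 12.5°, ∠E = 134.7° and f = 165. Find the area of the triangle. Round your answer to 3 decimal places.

The third angle is ∠F = 180° − ∠E − ∠D = 32.80°.
Law of sines: e = f·sin E/sin F ≈ 216.5.
Law of sines: d = f·sin D/sin F ≈ 65.926.
Area = ½·f·e·sin D ≈ 3866.

3865.951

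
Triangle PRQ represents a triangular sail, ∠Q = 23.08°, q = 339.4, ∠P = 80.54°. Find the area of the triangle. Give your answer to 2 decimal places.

The third angle is ∠R = 180° − ∠Q − ∠P = 76.38°.
Law of sines: p = q·sin P/sin Q ≈ 854.01.
Law of sines: r = q·sin R/sin Q ≈ 841.43.
Area = ½·q·p·sin R ≈ 1.4085e+05.

area ≈ 140849.51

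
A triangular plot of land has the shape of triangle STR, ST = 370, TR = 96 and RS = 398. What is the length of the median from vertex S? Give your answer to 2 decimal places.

381.25

Median from S: ½√(2·RS² + 2·ST² − TR²) ≈ 381.25.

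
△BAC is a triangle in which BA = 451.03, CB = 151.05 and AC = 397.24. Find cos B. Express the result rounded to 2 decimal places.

cos B ≈ 0.50

By the law of cosines, cos B = (CB² + BA² − AC²) / (2·CB·BA) ≈ 0.50232, so ∠B ≈ 59.85°.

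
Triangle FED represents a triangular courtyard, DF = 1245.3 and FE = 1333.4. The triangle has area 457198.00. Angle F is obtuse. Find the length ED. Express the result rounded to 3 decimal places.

2469.978

From area = ½·DF·FE·sin F, we get sin F = 2·area/(DF·FE) ≈ 0.55068.
Taking the obtuse solution, ∠F ≈ 146.59°.
Law of cosines then gives ED ≈ 2470.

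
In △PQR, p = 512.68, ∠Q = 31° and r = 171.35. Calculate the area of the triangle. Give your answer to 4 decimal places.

area ≈ 22622.4598

Area = ½·r·p·sin Q ≈ 22622.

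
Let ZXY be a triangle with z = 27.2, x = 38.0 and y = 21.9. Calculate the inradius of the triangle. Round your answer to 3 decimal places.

Semiperimeter s = (27.2 + 38 + 21.9)/2 = 43.55.
Heron's formula: area = √(43.55·16.35·5.55·21.65) ≈ 292.5.
Inradius = area/s = 292.5/43.55 ≈ 6.7165.

r ≈ 6.716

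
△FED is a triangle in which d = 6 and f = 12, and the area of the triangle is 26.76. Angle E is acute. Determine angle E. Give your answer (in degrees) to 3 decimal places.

From area = ½·d·f·sin E, we get sin E = 2·area/(d·f) ≈ 0.74333.
Taking the acute solution, ∠E ≈ 48.02°.

48.016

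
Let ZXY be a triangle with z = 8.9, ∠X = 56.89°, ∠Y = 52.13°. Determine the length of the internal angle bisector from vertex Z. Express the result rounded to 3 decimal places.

6.230

The third angle is ∠Z = 180° − ∠X − ∠Y = 70.98°.
Law of sines: x = z·sin X/sin Z ≈ 7.8853.
Law of sines: y = z·sin Y/sin Z ≈ 7.4314.
The bisector from Z has length 2·x·y·cos(∠Z/2)/(x+y) ≈ 6.2301.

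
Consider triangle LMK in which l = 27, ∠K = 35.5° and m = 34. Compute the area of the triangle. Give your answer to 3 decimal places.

Area = ½·l·m·sin K ≈ 266.54.

area ≈ 266.543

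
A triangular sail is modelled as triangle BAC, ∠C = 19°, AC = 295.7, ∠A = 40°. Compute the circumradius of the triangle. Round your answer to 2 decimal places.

The third angle is ∠B = 180° − ∠A − ∠C = 121.00°.
Law of sines: CB = AC·sin A/sin B ≈ 221.74.
Law of sines: BA = AC·sin C/sin B ≈ 112.31.
Circumradius = AC/(2 sin B) ≈ 172.49.

172.49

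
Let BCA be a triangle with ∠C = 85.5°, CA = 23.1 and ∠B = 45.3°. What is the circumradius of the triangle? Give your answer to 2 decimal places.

The third angle is ∠A = 180° − ∠B − ∠C = 49.20°.
Law of sines: AB = CA·sin C/sin B ≈ 32.398.
Law of sines: BC = CA·sin A/sin B ≈ 24.601.
Circumradius = CA/(2 sin B) ≈ 16.249.

R ≈ 16.25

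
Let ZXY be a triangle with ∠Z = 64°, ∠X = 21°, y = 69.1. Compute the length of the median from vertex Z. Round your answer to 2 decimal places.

m_Z ≈ 41.53

The third angle is ∠Y = 180° − ∠Z − ∠X = 95.00°.
Law of sines: z = y·sin Z/sin Y ≈ 62.344.
Law of sines: x = y·sin X/sin Y ≈ 24.858.
Median from Z: ½√(2·x² + 2·y² − z²) ≈ 41.529.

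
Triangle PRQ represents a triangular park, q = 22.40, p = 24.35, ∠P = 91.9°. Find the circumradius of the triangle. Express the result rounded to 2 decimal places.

Law of sines: sin Q = q·sin P/p ≈ 0.91941.
Since p ≥ q, only the acute value applies: ∠Q ≈ 66.84°.
Then ∠R = 180° − ∠P − ∠Q ≈ 21.26°.
Law of sines gives r = p·sin R/sin P ≈ 8.8341.
Circumradius = p/(2 sin P) ≈ 12.182.

12.18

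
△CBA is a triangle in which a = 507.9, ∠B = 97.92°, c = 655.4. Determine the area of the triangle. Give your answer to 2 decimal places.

area ≈ 164851.24

Area = ½·a·c·sin B ≈ 1.6485e+05.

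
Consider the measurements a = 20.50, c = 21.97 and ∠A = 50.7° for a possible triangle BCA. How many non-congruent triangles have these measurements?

c·sin A = 21.97·sin(50.7°) ≈ 17.
Since c sin A < a < c (17 < 20.50 < 21.97), two triangles exist.

2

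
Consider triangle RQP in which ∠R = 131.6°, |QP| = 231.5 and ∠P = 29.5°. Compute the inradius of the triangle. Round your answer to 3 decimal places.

r ≈ 23.607

The third angle is ∠Q = 180° − ∠P − ∠R = 18.90°.
Law of sines: |PR| = |QP|·sin Q/sin R ≈ 100.28.
Law of sines: |RQ| = |QP|·sin P/sin R ≈ 152.44.
Area = ½·|QP|·|PR|·sin P ≈ 5715.6.
Semiperimeter s = (231.5+100.28+152.44)/2 = 242.11.
Inradius = area/s = 5715.6/242.11 ≈ 23.607.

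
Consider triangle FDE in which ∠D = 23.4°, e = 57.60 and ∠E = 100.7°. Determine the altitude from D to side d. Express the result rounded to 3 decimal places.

The third angle is ∠F = 180° − ∠D − ∠E = 55.90°.
Law of sines: f = e·sin F/sin E ≈ 48.54.
Law of sines: d = e·sin D/sin E ≈ 23.281.
Area = ½·e·f·sin D ≈ 555.2.
The altitude from D has length 2·area/d ≈ 47.696.

47.696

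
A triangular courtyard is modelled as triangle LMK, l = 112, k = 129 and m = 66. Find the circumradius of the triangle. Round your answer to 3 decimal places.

R ≈ 64.510

By the law of cosines, cos L = (m² + k² − l²) / (2·m·k) ≈ 0.49642, so ∠L ≈ 60.24°.
Circumradius = l/(2 sin L) ≈ 64.51.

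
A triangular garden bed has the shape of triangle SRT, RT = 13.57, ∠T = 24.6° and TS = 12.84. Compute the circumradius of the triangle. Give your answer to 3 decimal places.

6.812

By the law of cosines, SR² = RT² + TS² − 2·RT·TS·cos T = 32.162, so SR ≈ 5.6712.
Area = ½·RT·TS·sin T ≈ 36.266.
Circumradius = SR/(2 sin T) ≈ 6.8117.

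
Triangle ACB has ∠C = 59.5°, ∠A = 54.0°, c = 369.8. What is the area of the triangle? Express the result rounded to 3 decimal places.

The third angle is ∠B = 180° − ∠A − ∠C = 66.50°.
Law of sines: a = c·sin A/sin C ≈ 347.22.
Law of sines: b = c·sin B/sin C ≈ 393.59.
Area = ½·c·a·sin B ≈ 58876.

area ≈ 58876.076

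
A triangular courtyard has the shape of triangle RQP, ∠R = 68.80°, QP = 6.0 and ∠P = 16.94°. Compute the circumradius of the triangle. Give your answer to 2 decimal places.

The third angle is ∠Q = 180° − ∠P − ∠R = 94.26°.
Law of sines: PR = QP·sin Q/sin R ≈ 6.4178.
Law of sines: RQ = QP·sin P/sin R ≈ 1.8751.
Circumradius = QP/(2 sin R) ≈ 3.2178.

3.22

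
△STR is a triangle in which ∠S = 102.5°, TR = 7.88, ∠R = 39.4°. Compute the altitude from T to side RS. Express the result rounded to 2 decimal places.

h_T ≈ 5.00

The third angle is ∠T = 180° − ∠R − ∠S = 38.10°.
Law of sines: RS = TR·sin T/sin S ≈ 4.9803.
Law of sines: ST = TR·sin R/sin S ≈ 5.1231.
Area = ½·TR·RS·sin R ≈ 12.455.
The altitude from T has length 2·area/RS ≈ 5.0017.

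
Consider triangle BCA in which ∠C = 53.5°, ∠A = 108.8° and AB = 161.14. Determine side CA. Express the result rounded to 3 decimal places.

60.946

The third angle is ∠B = 180° − ∠C − ∠A = 17.70°.
Law of sines: CA = AB·sin B/sin C ≈ 60.946.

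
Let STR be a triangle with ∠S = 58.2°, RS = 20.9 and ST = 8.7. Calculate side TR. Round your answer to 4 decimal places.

17.9128

By the law of cosines, TR² = RS² + ST² − 2·RS·ST·cos S = 320.87, so TR ≈ 17.913.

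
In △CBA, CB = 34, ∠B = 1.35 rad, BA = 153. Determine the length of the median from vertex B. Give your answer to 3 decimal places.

81.920

By the law of cosines, AC² = CB² + BA² − 2·CB·BA·cos B = 22286, so AC ≈ 149.29.
Median from B: ½√(2·CB² + 2·BA² − AC²) ≈ 81.92.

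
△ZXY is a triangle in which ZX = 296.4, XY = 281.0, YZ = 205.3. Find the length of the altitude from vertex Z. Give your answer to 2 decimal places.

Semiperimeter s = (281 + 205.3 + 296.4)/2 = 391.35.
Heron's formula: area = √(391.35·110.35·186.05·94.95) ≈ 27620.
The altitude from Z has length 2·area/XY ≈ 196.59.

h_Z ≈ 196.59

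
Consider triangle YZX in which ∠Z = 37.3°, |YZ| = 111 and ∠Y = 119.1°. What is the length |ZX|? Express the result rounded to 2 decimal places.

The third angle is ∠X = 180° − ∠Y − ∠Z = 23.60°.
Law of sines: |ZX| = |YZ|·sin Y/sin X ≈ 242.26.

242.26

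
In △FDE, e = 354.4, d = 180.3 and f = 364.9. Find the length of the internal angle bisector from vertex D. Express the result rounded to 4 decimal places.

By the law of cosines, cos D = (e² + f² − d²) / (2·e·f) ≈ 0.87474, so ∠D ≈ 28.99°.
The bisector from D has length 2·e·f·cos(∠D/2)/(e+f) ≈ 348.13.

t_D ≈ 348.1311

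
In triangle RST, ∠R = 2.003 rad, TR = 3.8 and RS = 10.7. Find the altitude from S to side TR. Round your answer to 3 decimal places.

9.716

By the law of cosines, ST² = TR² + RS² − 2·TR·RS·cos R = 162.99, so ST ≈ 12.767.
Area = ½·TR·RS·sin R ≈ 18.461.
The altitude from S has length 2·area/TR ≈ 9.7161.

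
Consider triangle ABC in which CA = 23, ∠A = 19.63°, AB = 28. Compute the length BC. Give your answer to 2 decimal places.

9.99

By the law of cosines, BC² = CA² + AB² − 2·CA·AB·cos A = 99.856, so BC ≈ 9.9928.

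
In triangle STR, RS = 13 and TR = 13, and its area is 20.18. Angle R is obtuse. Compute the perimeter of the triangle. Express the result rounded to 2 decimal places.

From area = ½·TR·RS·sin R, we get sin R = 2·area/(TR·RS) ≈ 0.23882.
Taking the obtuse solution, ∠R ≈ 166.18°.
Law of cosines then gives ST ≈ 25.811.
Perimeter = 13 + 13 + 25.811 = 51.811.

51.81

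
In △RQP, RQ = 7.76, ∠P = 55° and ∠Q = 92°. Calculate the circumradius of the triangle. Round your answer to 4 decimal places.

4.7366

The third angle is ∠R = 180° − ∠Q − ∠P = 33.00°.
Law of sines: QP = RQ·sin R/sin P ≈ 5.1595.
Law of sines: PR = RQ·sin Q/sin P ≈ 9.4674.
Circumradius = RQ/(2 sin P) ≈ 4.7366.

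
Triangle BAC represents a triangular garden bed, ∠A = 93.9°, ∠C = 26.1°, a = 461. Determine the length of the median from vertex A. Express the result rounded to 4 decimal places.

m_A ≈ 218.1684

The third angle is ∠B = 180° − ∠A − ∠C = 60.00°.
Law of sines: b = a·sin B/sin A ≈ 400.16.
Law of sines: c = a·sin C/sin A ≈ 203.28.
Median from A: ½√(2·c² + 2·b² − a²) ≈ 218.17.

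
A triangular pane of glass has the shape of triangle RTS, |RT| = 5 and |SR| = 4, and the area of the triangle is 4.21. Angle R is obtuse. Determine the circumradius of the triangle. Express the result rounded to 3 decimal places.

From area = ½·|SR|·|RT|·sin R, we get sin R = 2·area/(|SR|·|RT|) ≈ 0.42100.
Taking the obtuse solution, ∠R ≈ 155.10°.
Law of cosines then gives |TS| ≈ 8.791.
Circumradius = |TS|/(2 sin R) ≈ 10.441.

10.441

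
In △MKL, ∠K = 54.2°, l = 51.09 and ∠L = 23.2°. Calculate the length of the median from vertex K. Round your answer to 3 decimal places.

The third angle is ∠M = 180° − ∠K − ∠L = 102.60°.
Law of sines: m = l·sin M/sin L ≈ 126.57.
Law of sines: k = l·sin K/sin L ≈ 105.19.
Median from K: ½√(2·l² + 2·m² − k²) ≈ 80.923.

m_K ≈ 80.923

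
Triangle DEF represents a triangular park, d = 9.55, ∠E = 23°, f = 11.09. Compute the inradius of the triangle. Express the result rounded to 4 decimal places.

1.6538

By the law of cosines, e² = f² + d² − 2·f·d·cos E = 19.21, so e ≈ 4.3829.
Area = ½·f·d·sin E ≈ 20.691.
Semiperimeter s = (9.55+4.3829+11.09)/2 = 12.511.
Inradius = area/s = 20.691/12.511 ≈ 1.6538.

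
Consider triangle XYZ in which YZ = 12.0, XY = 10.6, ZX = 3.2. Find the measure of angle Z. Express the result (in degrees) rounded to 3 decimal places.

∠Z ≈ 56.954°

By the law of cosines, cos Z = (YZ² + ZX² − XY²) / (2·YZ·ZX) ≈ 0.54531, so ∠Z ≈ 56.95°.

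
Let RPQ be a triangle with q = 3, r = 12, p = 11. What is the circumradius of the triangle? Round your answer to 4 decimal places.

6.1397

By the law of cosines, cos R = (p² + q² − r²) / (2·p·q) ≈ -0.21212, so ∠R ≈ 102.25°.
Circumradius = r/(2 sin R) ≈ 6.1397.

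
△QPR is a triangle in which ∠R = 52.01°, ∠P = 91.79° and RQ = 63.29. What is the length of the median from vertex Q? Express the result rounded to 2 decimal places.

m_Q ≈ 53.84

The third angle is ∠Q = 180° − ∠P − ∠R = 36.20°.
Law of sines: PR = RQ·sin Q/sin P ≈ 37.398.
Law of sines: QP = RQ·sin R/sin P ≈ 49.904.
Median from Q: ½√(2·RQ² + 2·QP² − PR²) ≈ 53.837.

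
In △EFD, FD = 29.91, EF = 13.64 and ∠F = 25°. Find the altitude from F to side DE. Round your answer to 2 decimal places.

By the law of cosines, DE² = EF² + FD² − 2·EF·FD·cos F = 341.16, so DE ≈ 18.471.
Area = ½·EF·FD·sin F ≈ 86.208.
The altitude from F has length 2·area/DE ≈ 9.3347.

9.33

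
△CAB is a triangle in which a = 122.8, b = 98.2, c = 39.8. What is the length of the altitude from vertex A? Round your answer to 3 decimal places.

Semiperimeter s = (39.8 + 122.8 + 98.2)/2 = 130.4.
Heron's formula: area = √(130.4·90.6·7.6·32.2) ≈ 1700.3.
The altitude from A has length 2·area/a ≈ 27.693.

h_A ≈ 27.693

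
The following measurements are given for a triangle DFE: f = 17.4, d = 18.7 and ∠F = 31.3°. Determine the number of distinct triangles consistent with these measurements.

2

d·sin F = 18.7·sin(31.3°) ≈ 9.715.
Since d sin F < f < d (9.715 < 17.4 < 18.7), two triangles exist.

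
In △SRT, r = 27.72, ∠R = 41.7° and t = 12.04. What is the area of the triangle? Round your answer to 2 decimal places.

142.28

Law of sines: sin T = t·sin R/r ≈ 0.28894.
Since r ≥ t, only the acute value applies: ∠T ≈ 16.79°.
Then ∠S = 180° − ∠R − ∠T ≈ 121.51°.
Law of sines gives s = r·sin S/sin R ≈ 35.527.
Area = ½·r·t·sin S ≈ 142.28.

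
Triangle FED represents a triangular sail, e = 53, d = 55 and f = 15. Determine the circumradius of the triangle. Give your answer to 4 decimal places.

By the law of cosines, cos F = (e² + d² − f²) / (2·e·d) ≈ 0.96209, so ∠F ≈ 15.83°.
Circumradius = f/(2 sin F) ≈ 27.5.

27.5004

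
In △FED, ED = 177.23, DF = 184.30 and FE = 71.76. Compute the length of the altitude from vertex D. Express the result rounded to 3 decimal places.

Semiperimeter s = (177.23 + 184.3 + 71.76)/2 = 216.64.
Heron's formula: area = √(216.64·39.415·32.345·144.88) ≈ 6325.9.
The altitude from D has length 2·area/FE ≈ 176.31.

h_D ≈ 176.306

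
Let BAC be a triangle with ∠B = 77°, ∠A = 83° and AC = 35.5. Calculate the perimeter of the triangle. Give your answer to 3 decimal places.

The third angle is ∠C = 180° − ∠B − ∠A = 20.00°.
Law of sines: CB = AC·sin A/sin B ≈ 36.162.
Law of sines: BA = AC·sin C/sin B ≈ 12.461.
Semiperimeter s = (35.5+36.162+12.461)/2 = 42.062.
Perimeter = 35.5 + 36.162 + 12.461 = 84.123.

perimeter ≈ 84.123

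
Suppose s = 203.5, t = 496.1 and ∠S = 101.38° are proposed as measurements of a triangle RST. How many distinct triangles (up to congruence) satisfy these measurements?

t·sin S = 496.1·sin(101.38°) ≈ 486.3.
Since ∠S is not acute, a triangle exists only if s > t; here s ≤ t, so there is no triangle.

0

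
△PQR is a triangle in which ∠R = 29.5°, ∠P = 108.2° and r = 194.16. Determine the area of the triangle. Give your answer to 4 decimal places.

area ≈ 24472.8571

The third angle is ∠Q = 180° − ∠R − ∠P = 42.30°.
Law of sines: p = r·sin P/sin R ≈ 374.57.
Law of sines: q = r·sin Q/sin R ≈ 265.37.
Area = ½·r·p·sin Q ≈ 24473.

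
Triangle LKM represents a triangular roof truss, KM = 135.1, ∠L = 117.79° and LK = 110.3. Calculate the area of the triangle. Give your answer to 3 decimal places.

Law of sines: sin M = LK·sin L/KM ≈ 0.72227.
Since KM ≥ LK, only the acute value applies: ∠M ≈ 46.24°.
Then ∠K = 180° − ∠L − ∠M ≈ 15.97°.
Law of sines gives ML = KM·sin K/sin L ≈ 42.012.
Area = ½·KM·LK·sin K ≈ 2049.7.

2049.714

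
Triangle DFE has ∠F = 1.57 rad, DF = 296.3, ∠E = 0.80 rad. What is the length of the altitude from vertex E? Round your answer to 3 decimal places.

The third angle is ∠D = π − ∠F − ∠E = 0.772 rad.
Law of sines: FE = DF·sin D/sin E ≈ 288.01.
Law of sines: ED = DF·sin F/sin E ≈ 413.04.
Area = ½·DF·FE·sin F ≈ 42668.
The altitude from E has length 2·area/DF ≈ 288.01.

h_E ≈ 288.007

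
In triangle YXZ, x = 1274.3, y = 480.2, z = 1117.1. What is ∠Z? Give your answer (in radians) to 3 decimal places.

1.052

By the law of cosines, cos Z = (y² + x² − z²) / (2·y·x) ≈ 0.49559, so ∠Z ≈ 1.0523 rad.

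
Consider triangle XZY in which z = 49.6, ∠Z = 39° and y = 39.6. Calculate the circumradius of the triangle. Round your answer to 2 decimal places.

39.41

Law of sines: sin Y = y·sin Z/z ≈ 0.50244.
Since z ≥ y, only the acute value applies: ∠Y ≈ 30.16°.
Then ∠X = 180° − ∠Z − ∠Y ≈ 110.84°.
Law of sines gives x = z·sin X/sin Z ≈ 73.66.
Circumradius = z/(2 sin Z) ≈ 39.408.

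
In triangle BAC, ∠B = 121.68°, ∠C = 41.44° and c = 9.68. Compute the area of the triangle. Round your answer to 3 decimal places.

The third angle is ∠A = 180° − ∠C − ∠B = 16.88°.
Law of sines: b = c·sin B/sin C ≈ 12.447.
Law of sines: a = c·sin A/sin C ≈ 4.2469.
Area = ½·c·b·sin A ≈ 17.492.

area ≈ 17.492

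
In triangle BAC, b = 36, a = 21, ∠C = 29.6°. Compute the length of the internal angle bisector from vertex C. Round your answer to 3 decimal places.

25.646

By the law of cosines, c² = b² + a² − 2·b·a·cos C = 422.32, so c ≈ 20.551.
The bisector from C has length 2·b·a·cos(∠C/2)/(b+a) ≈ 25.646.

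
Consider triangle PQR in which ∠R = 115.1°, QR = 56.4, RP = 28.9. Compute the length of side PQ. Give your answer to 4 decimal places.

73.4781

By the law of cosines, PQ² = QR² + RP² − 2·QR·RP·cos R = 5399, so PQ ≈ 73.478.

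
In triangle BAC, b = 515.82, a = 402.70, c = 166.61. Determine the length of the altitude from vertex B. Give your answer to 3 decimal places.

Semiperimeter s = (515.82 + 402.7 + 166.61)/2 = 542.57.
Heron's formula: area = √(542.57·26.745·139.87·375.96) ≈ 27623.
The altitude from B has length 2·area/b ≈ 107.1.

h_B ≈ 107.103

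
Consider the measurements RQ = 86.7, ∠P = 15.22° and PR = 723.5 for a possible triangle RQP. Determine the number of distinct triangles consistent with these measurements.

PR·sin P = 723.5·sin(15.22°) ≈ 189.9.
Since RQ = 86.7 < 189.9 = PR sin P, no triangle exists.

0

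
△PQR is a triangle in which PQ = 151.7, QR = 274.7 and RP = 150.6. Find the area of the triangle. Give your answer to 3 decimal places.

8666.378

Semiperimeter s = (274.7 + 150.6 + 151.7)/2 = 288.5.
Heron's formula: area = √(288.5·13.8·137.9·136.8) ≈ 8666.4.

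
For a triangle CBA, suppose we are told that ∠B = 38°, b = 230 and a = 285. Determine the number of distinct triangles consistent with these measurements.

2

a·sin B = 285·sin(38°) ≈ 175.5.
Since a sin B < b < a (175.5 < 230 < 285), two triangles exist.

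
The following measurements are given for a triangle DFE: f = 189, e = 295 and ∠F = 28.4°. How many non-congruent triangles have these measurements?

2

e·sin F = 295·sin(28.4°) ≈ 140.3.
Since e sin F < f < e (140.3 < 189 < 295), two triangles exist.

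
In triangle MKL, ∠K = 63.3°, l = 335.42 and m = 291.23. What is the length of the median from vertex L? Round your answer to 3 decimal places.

262.774

By the law of cosines, k² = l² + m² − 2·l·m·cos K = 1.0954e+05, so k ≈ 330.97.
Median from L: ½√(2·m² + 2·k² − l²) ≈ 262.77.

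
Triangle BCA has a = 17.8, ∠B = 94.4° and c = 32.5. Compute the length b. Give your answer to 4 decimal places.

38.2342

By the law of cosines, b² = c² + a² − 2·c·a·cos B = 1461.9, so b ≈ 38.234.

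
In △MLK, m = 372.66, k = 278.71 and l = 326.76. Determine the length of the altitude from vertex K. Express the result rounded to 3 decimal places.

Semiperimeter s = (372.66 + 326.76 + 278.71)/2 = 489.07.
Heron's formula: area = √(489.07·116.41·162.31·210.36) ≈ 44087.
The altitude from K has length 2·area/k ≈ 316.37.

316.365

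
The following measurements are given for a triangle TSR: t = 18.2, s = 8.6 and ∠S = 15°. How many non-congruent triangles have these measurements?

2

t·sin S = 18.2·sin(15°) ≈ 4.711.
Since t sin S < s < t (4.711 < 8.6 < 18.2), two triangles exist.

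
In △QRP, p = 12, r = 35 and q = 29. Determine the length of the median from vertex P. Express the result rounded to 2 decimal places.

Median from P: ½√(2·q² + 2·r² − p²) ≈ 31.575.

m_P ≈ 31.58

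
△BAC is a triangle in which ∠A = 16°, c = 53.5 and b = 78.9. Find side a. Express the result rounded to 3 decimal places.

By the law of cosines, a² = c² + b² − 2·c·b·cos A = 972.2, so a ≈ 31.18.

31.180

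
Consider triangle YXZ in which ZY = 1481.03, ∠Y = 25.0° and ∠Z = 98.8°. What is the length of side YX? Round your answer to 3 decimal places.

1761.279

The third angle is ∠X = 180° − ∠Z − ∠Y = 56.20°.
Law of sines: YX = ZY·sin Z/sin X ≈ 1761.3.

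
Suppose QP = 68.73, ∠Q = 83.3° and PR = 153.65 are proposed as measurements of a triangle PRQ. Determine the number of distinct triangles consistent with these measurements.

1

QP·sin Q = 68.73·sin(83.3°) ≈ 68.26.
Since PR ≥ QP, exactly one triangle exists.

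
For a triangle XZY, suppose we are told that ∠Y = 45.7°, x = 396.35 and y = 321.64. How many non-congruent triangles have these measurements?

x·sin Y = 396.35·sin(45.7°) ≈ 283.7.
Since x sin Y < y < x (283.7 < 321.64 < 396.35), two triangles exist.

2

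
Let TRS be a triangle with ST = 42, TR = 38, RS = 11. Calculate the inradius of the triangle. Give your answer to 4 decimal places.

4.4614

Semiperimeter s = (11 + 42 + 38)/2 = 45.5.
Heron's formula: area = √(45.5·34.5·3.5·7.5) ≈ 202.99.
Inradius = area/s = 202.99/45.5 ≈ 4.4614.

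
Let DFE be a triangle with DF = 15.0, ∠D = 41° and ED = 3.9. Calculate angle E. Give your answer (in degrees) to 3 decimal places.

127.019

By the law of cosines, FE² = ED² + DF² − 2·ED·DF·cos D = 151.91, so FE ≈ 12.325.
Law of cosines again: cos E = (FE² + ED² − DF²)/(2·FE·ED) ≈ -0.60207, so ∠E ≈ 127.02°.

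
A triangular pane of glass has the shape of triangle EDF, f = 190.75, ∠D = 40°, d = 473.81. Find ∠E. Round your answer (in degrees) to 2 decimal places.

∠E ≈ 125.00°

Law of sines: sin F = f·sin D/d ≈ 0.25878.
Since d ≥ f, only the acute value applies: ∠F ≈ 15.00°.
Then ∠E = 180° − ∠D − ∠F ≈ 125.00°.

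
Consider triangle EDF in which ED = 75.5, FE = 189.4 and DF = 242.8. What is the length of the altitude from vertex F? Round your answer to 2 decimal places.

150.42

Semiperimeter s = (242.8 + 189.4 + 75.5)/2 = 253.85.
Heron's formula: area = √(253.85·11.05·64.45·178.35) ≈ 5678.3.
The altitude from F has length 2·area/ED ≈ 150.42.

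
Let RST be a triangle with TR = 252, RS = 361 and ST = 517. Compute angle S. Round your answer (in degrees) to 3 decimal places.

∠S ≈ 26.483°

By the law of cosines, cos S = (RS² + ST² − TR²) / (2·RS·ST) ≈ 0.89507, so ∠S ≈ 26.48°.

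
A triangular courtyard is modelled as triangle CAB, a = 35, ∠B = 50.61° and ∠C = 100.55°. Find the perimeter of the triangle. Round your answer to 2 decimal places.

The third angle is ∠A = 180° − ∠B − ∠C = 28.84°.
Law of sines: c = a·sin C/sin A ≈ 71.333.
Law of sines: b = a·sin B/sin A ≈ 56.077.
Semiperimeter s = (71.333+35+56.077)/2 = 81.205.
Perimeter = 71.333 + 35 + 56.077 = 162.41.

perimeter ≈ 162.41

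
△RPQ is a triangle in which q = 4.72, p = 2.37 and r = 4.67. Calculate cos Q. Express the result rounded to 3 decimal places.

By the law of cosines, cos Q = (r² + p² − q²) / (2·r·p) ≈ 0.23254, so ∠Q ≈ 76.55°.

cos Q ≈ 0.233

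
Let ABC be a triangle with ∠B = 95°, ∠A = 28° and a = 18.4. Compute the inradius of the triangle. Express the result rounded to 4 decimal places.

6.6713

The third angle is ∠C = 180° − ∠A − ∠B = 57.00°.
Law of sines: b = a·sin B/sin A ≈ 39.044.
Law of sines: c = a·sin C/sin A ≈ 32.87.
Area = ½·a·b·sin C ≈ 301.25.
Semiperimeter s = (18.4+39.044+32.87)/2 = 45.157.
Inradius = area/s = 301.25/45.157 ≈ 6.6713.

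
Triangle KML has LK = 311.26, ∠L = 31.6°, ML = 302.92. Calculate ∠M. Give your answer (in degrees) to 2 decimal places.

∠M ≈ 76.95°

By the law of cosines, KM² = ML² + LK² − 2·ML·LK·cos L = 28030, so KM ≈ 167.42.
Law of cosines again: cos M = (KM² + ML² − LK²)/(2·KM·ML) ≈ 0.22585, so ∠M ≈ 76.95°.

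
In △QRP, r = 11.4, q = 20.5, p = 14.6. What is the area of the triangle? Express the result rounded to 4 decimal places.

Semiperimeter s = (20.5 + 11.4 + 14.6)/2 = 23.25.
Heron's formula: area = √(23.25·2.75·11.85·8.65) ≈ 80.955.

area ≈ 80.9553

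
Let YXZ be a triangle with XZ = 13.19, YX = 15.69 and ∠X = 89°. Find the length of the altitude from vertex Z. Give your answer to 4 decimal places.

By the law of cosines, ZY² = YX² + XZ² − 2·YX·XZ·cos X = 412.93, so ZY ≈ 20.321.
Area = ½·YX·XZ·sin X ≈ 103.46.
The altitude from Z has length 2·area/YX ≈ 13.188.

13.1880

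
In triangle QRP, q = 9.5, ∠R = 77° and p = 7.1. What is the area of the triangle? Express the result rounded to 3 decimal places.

Area = ½·p·q·sin R ≈ 32.861.

area ≈ 32.861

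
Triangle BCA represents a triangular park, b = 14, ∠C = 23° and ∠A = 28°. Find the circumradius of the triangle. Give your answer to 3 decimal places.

R ≈ 9.007

The third angle is ∠B = 180° − ∠C − ∠A = 129.00°.
Law of sines: c = b·sin C/sin B ≈ 7.0389.
Law of sines: a = b·sin A/sin B ≈ 8.4574.
Circumradius = b/(2 sin B) ≈ 9.0073.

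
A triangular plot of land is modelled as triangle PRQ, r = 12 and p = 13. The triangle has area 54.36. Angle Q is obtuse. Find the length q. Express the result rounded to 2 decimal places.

23.17

From area = ½·p·r·sin Q, we get sin Q = 2·area/(p·r) ≈ 0.69692.
Taking the obtuse solution, ∠Q ≈ 135.82°.
Law of cosines then gives q ≈ 23.168.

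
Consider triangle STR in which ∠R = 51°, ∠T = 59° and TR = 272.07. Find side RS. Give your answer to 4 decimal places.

The third angle is ∠S = 180° − ∠T − ∠R = 70.00°.
Law of sines: RS = TR·sin T/sin S ≈ 248.18.

248.1764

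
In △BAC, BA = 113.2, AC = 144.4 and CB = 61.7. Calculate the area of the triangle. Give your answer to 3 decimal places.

area ≈ 3328.239

Semiperimeter s = (144.4 + 61.7 + 113.2)/2 = 159.65.
Heron's formula: area = √(159.65·15.25·97.95·46.45) ≈ 3328.2.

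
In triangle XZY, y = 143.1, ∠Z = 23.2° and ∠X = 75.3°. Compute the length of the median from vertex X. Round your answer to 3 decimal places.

m_X ≈ 83.466

The third angle is ∠Y = 180° − ∠X − ∠Z = 81.50°.
Law of sines: x = y·sin X/sin Y ≈ 139.95.
Law of sines: z = y·sin Z/sin Y ≈ 56.999.
Median from X: ½√(2·z² + 2·y² − x²) ≈ 83.466.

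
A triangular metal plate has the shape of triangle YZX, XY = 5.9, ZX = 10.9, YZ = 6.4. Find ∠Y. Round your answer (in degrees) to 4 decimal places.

∠Y ≈ 124.7443°

By the law of cosines, cos Y = (XY² + YZ² − ZX²) / (2·XY·YZ) ≈ -0.56992, so ∠Y ≈ 124.74°.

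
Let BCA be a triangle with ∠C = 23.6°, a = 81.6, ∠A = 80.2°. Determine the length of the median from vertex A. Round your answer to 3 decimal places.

The third angle is ∠B = 180° − ∠C − ∠A = 76.20°.
Law of sines: b = a·sin B/sin A ≈ 80.418.
Law of sines: c = a·sin C/sin A ≈ 33.152.
Median from A: ½√(2·b² + 2·c² − a²) ≈ 46.026.

46.026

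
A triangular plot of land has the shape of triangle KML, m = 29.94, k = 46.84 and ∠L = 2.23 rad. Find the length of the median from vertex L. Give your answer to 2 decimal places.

m_L ≈ 18.52

By the law of cosines, l² = k² + m² − 2·k·m·cos L = 4808.3, so l ≈ 69.342.
Median from L: ½√(2·k² + 2·m² − l²) ≈ 18.524.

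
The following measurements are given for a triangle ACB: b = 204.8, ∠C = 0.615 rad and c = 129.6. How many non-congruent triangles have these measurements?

b·sin C = 204.8·sin(0.615 rad) ≈ 118.2.
Since b sin C < c < b (118.2 < 129.6 < 204.8), two triangles exist.

2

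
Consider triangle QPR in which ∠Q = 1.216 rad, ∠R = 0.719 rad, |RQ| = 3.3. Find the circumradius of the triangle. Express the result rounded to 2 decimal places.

The third angle is ∠P = π − ∠R − ∠Q = 1.207 rad.
Law of sines: |PR| = |RQ|·sin Q/sin P ≈ 3.3117.
Law of sines: |QP| = |RQ|·sin R/sin P ≈ 2.3261.
Circumradius = |RQ|/(2 sin P) ≈ 1.7658.

1.77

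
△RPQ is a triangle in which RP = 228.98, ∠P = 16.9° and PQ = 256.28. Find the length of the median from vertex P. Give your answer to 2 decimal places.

By the law of cosines, QR² = RP² + PQ² − 2·RP·PQ·cos P = 5813.9, so QR ≈ 76.249.
Median from P: ½√(2·RP² + 2·PQ² − QR²) ≈ 240.

m_P ≈ 240.00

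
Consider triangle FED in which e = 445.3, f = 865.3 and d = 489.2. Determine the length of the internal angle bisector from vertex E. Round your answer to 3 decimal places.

By the law of cosines, cos E = (d² + f² − e²) / (2·d·f) ≈ 0.93286, so ∠E ≈ 21.11°.
The bisector from E has length 2·d·f·cos(∠E/2)/(d+f) ≈ 614.45.

614.454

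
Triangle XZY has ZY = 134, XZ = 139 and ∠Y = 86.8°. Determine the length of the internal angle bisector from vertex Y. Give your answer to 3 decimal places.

t_Y ≈ 49.095

Law of sines: sin X = ZY·sin Y/XZ ≈ 0.96253.
Since XZ ≥ ZY, only the acute value applies: ∠X ≈ 74.26°.
Then ∠Z = 180° − ∠Y − ∠X ≈ 18.94°.
Law of sines gives YX = XZ·sin Z/sin Y ≈ 45.176.
The bisector from Y has length 2·ZY·YX·cos(∠Y/2)/(ZY+YX) ≈ 49.095.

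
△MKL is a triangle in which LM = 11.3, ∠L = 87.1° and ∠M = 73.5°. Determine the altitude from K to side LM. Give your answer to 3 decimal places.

h_K ≈ 32.577

The third angle is ∠K = 180° − ∠L − ∠M = 19.40°.
Law of sines: KL = LM·sin M/sin K ≈ 32.619.
Law of sines: MK = LM·sin L/sin K ≈ 33.976.
Area = ½·LM·KL·sin L ≈ 184.06.
The altitude from K has length 2·area/LM ≈ 32.577.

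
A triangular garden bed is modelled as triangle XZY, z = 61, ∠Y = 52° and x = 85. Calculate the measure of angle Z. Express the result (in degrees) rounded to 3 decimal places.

By the law of cosines, y² = x² + z² − 2·x·z·cos Y = 4561.6, so y ≈ 67.54.
Law of cosines again: cos Z = (y² + x² − z²)/(2·y·x) ≈ 0.70247, so ∠Z ≈ 45.37°.

45.374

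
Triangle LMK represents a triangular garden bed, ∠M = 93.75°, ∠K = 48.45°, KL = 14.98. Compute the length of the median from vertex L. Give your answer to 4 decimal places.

The third angle is ∠L = 180° − ∠M − ∠K = 37.80°.
Law of sines: MK = KL·sin L/sin M ≈ 9.201.
Law of sines: LM = KL·sin K/sin M ≈ 11.235.
Median from L: ½√(2·KL² + 2·LM² − MK²) ≈ 12.416.

12.4155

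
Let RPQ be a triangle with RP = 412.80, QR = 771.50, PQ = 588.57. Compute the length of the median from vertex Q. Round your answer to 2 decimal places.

Median from Q: ½√(2·PQ² + 2·QR² − RP²) ≈ 654.38.

m_Q ≈ 654.38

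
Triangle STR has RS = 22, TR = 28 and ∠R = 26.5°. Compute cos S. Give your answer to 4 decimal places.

cos S ≈ -0.2378

By the law of cosines, ST² = TR² + RS² − 2·TR·RS·cos R = 165.44, so ST ≈ 12.862.
Law of cosines again: cos S = (RS² + ST² − TR²)/(2·RS·ST) ≈ -0.23776, so ∠S ≈ 103.75°.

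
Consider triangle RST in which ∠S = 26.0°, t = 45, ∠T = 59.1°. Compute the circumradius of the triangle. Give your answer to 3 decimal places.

The third angle is ∠R = 180° − ∠S − ∠T = 94.90°.
Law of sines: r = t·sin R/sin T ≈ 52.252.
Law of sines: s = t·sin S/sin T ≈ 22.99.
Circumradius = t/(2 sin T) ≈ 26.222.

26.222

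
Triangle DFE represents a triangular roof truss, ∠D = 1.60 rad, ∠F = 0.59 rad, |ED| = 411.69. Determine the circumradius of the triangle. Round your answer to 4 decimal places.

The third angle is ∠E = π − ∠D − ∠F = 0.952 rad.
Law of sines: |FE| = |ED|·sin D/sin F ≈ 739.65.
Law of sines: |DF| = |ED|·sin E/sin F ≈ 602.59.
Circumradius = |ED|/(2 sin F) ≈ 369.98.

369.9846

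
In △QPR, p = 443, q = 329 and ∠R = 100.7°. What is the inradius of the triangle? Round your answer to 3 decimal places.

104.471

By the law of cosines, r² = q² + p² − 2·q·p·cos R = 3.5861e+05, so r ≈ 598.84.
Area = ½·q·p·sin R ≈ 71606.
Semiperimeter s = (329+443+598.84)/2 = 685.42.
Inradius = area/s = 71606/685.42 ≈ 104.47.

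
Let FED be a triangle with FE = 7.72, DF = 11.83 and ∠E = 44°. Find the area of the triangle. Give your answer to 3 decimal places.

area ≈ 43.165

Law of sines: sin D = FE·sin E/DF ≈ 0.45332.
Since DF ≥ FE, only the acute value applies: ∠D ≈ 26.96°.
Then ∠F = 180° − ∠E − ∠D ≈ 109.04°.
Law of sines gives ED = DF·sin F/sin E ≈ 16.098.
Area = ½·DF·FE·sin F ≈ 43.165.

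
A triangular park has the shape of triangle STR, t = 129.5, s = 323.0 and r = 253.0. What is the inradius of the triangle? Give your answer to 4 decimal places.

Semiperimeter p = (323 + 129.5 + 253)/2 = 352.75.
Heron's formula: area = √(352.75·29.75·223.25·99.75) ≈ 15287.
Inradius = area/p = 15287/352.75 ≈ 43.337.

43.3373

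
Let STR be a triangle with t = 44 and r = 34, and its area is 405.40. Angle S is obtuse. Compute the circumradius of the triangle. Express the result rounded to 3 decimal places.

69.077

From area = ½·t·r·sin S, we get sin S = 2·area/(t·r) ≈ 0.54198.
Taking the obtuse solution, ∠S ≈ 147.18°.
Law of cosines then gives s ≈ 74.876.
Circumradius = s/(2 sin S) ≈ 69.077.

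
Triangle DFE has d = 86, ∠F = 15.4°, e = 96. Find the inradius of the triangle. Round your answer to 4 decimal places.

10.5242

By the law of cosines, f² = e² + d² − 2·e·d·cos F = 692.86, so f ≈ 26.322.
Area = ½·e·d·sin F ≈ 1096.2.
Semiperimeter s = (86+26.322+96)/2 = 104.16.
Inradius = area/s = 1096.2/104.16 ≈ 10.524.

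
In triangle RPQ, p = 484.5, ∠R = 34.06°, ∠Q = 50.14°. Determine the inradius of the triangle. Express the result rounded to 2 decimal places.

The third angle is ∠P = 180° − ∠Q − ∠R = 95.80°.
Law of sines: r = p·sin R/sin P ≈ 272.75.
Law of sines: q = p·sin Q/sin P ≈ 373.82.
Area = ½·p·r·sin Q ≈ 50718.
Semiperimeter s = (272.75+484.5+373.82)/2 = 565.53.
Inradius = area/s = 50718/565.53 ≈ 89.682.

89.68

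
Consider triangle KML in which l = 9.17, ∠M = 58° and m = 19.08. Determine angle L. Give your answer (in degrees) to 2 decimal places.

Law of sines: sin L = l·sin M/m ≈ 0.40758.
Since m ≥ l, only the acute value applies: ∠L ≈ 24.05°.
Then ∠K = 180° − ∠M − ∠L ≈ 97.95°.

∠L ≈ 24.05°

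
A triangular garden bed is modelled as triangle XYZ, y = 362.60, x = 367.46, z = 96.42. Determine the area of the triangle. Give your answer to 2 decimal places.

Semiperimeter s = (367.46 + 362.6 + 96.42)/2 = 413.24.
Heron's formula: area = √(413.24·45.78·50.64·316.82) ≈ 17422.

17421.77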